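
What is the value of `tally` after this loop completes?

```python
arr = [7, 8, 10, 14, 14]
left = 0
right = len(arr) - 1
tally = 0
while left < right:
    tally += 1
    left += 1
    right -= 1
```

Iterations until pointers meet (list length 5)
`tally` takes the values: 0 → 1 → 2

Answer: 2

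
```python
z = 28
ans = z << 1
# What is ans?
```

Trace:
`z = 28` → z = 28
`ans = z << 1` → ans = 56
So ans = 56

Answer: 56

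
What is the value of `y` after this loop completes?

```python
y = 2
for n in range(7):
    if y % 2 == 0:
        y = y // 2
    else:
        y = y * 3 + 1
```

Collatz-style transformation from 2
`y` takes the values: 2 → 1 → 4 → 2 → 1 → 4 → 2 → 1

Answer: 1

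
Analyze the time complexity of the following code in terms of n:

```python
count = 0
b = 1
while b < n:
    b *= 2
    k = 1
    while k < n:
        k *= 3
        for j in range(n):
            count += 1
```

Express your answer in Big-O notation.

Each loop level contributes: log n × log n × n. Multiplying the contributions gives O(n log² n).

Answer: O(n log² n)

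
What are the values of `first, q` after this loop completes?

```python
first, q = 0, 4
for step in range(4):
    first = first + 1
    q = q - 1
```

first goes 0→4, q goes 4→0
`first, q` takes the values: (0, 4) → (1, 4) → (1, 3) → (2, 3) → (2, 2) → (3, 2) → (3, 1) → (4, 1) → (4, 0)

Answer: 4, 0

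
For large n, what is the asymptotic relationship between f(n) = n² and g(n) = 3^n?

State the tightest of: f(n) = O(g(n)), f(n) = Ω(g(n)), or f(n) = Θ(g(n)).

n² vs 3^n: f(n) = O(g(n)) but not Ω(g(n)) — 3^n grows strictly faster than n².

Answer: f(n) = O(g(n)) but not Ω(g(n)) — 3^n grows strictly faster than n².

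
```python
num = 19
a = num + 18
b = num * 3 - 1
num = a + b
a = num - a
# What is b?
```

Trace:
`num = 19` → num = 19
`a = num + 18` → a = 37
`b = num * 3 - 1` → b = 56
`num = a + b` → num = 93
`a = num - a` → a = 56
So b = 56

Answer: 56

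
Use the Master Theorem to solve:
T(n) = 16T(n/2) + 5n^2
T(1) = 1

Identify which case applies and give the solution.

a=16, b=2, f(n)=5n^2. log_2(16) = 4. Since c=2 < 4, Case 1 applies: T(n) = Θ(n^log_b(a)) = O(n^4).

Answer: O(n^4) - Case 1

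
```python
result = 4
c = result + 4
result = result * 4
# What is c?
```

Trace:
`result = 4` → result = 4
`c = result + 4` → c = 8
`result = result * 4` → result = 16
So c = 8

Answer: 8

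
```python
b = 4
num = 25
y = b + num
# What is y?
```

Trace:
`b = 4` → b = 4
`num = 25` → num = 25
`y = b + num` → y = 29
So y = 29

Answer: 29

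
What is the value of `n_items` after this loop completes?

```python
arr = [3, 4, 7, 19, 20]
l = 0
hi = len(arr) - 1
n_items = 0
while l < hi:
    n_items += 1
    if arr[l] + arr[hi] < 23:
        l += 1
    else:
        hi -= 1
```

Steps to find pair summing to 23
`n_items` takes the values: 0 → 1 → 2 → 3 → 4

Answer: 4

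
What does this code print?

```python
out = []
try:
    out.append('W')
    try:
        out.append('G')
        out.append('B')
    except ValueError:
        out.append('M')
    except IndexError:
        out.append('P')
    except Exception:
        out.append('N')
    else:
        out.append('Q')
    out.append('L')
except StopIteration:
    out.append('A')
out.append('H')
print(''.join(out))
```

Execution trace: 'W' (try body) → 'G' (inner try body) → 'B' (inner try body, no exception) → 'Q' (inner else) → 'L' (try body, no exception) → 'H' (after the try/except). Output: WGBQLH

Answer: WGBQLH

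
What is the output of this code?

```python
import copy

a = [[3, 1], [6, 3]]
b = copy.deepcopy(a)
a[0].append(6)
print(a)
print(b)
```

Key concept: deep copy is fully independent.
Step by step:
`a = [[3, 1], [6, 3]]` → a = [[3, 1], [6, 3]]
`b = copy.deepcopy(a)` → b = [[3, 1], [6, 3]]
`a[0].append(6)` → a = [[3, 1, 6], [6, 3]]
`print(a)` → prints [[3, 1, 6], [6, 3]]
`print(b)` → prints [[3, 1], [6, 3]]

Answer:
[[3, 1, 6], [6, 3]]
[[3, 1], [6, 3]]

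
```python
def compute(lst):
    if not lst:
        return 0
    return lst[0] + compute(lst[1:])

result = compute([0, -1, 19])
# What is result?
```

0 + (-1) + 19 + 0 = 18

Answer: 18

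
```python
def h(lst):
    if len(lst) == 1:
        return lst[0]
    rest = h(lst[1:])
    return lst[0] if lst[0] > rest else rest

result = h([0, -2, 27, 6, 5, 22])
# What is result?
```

Recursive max over [0, -2, 27, 6, 5, 22] = 27

Answer: 27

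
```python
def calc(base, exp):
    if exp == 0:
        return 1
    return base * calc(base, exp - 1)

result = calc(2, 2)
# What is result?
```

calc(2, 2) = 2 * 2 = 4

Answer: 4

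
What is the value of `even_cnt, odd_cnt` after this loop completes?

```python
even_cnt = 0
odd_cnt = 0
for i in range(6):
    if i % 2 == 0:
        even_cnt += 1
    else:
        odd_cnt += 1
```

Count evens and odds in range(6)
`even_cnt, odd_cnt` takes the values: (0, 0) → (1, 0) → (1, 1) → (2, 1) → (2, 2) → (3, 2) → (3, 3)

Answer: 3, 3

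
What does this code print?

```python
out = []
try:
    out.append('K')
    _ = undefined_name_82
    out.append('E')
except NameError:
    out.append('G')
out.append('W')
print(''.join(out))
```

Execution trace: 'K' (try body) → 'G' (except NameError) → 'W' (after the try/except). Output: KGW

Answer: KGW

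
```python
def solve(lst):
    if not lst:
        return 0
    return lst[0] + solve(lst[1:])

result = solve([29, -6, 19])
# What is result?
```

29 + (-6) + 19 + 0 = 42

Answer: 42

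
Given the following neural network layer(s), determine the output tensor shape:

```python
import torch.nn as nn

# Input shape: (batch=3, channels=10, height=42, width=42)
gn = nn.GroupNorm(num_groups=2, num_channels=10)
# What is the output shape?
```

Input: (3, 10, 42, 42) -> Output: (3, 10, 42, 42)

Answer: (3, 10, 42, 42)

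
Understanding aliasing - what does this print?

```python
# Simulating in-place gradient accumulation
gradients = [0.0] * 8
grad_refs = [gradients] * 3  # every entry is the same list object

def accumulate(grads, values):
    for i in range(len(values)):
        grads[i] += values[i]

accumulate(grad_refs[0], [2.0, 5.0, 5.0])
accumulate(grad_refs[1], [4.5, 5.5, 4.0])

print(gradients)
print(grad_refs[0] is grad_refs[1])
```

Key concept: gradient accumulation aliasing.
Step by step:
`gradients = [0.0] * 8` → gradients = [0.0, 0.0, 0.0, 0.0, 0.0, 0.0, 0.0, 0.0]
`grad_refs = [gradients] * 3` → grad_refs = [[0.0, 0.0, 0.0, 0.0, 0.0, 0.0, 0.0, 0.0], [0.0, 0.0, 0.0, 0.0, 0.0, 0.0, 0.0, 0.0], [0.0, 0.0, 0.0, 0.0, 0.0, 0.0, 0.0, 0.0]]
`accumulate(grad_refs[0], [2.0, 5.0, 5.0])` → gradients = [2.0, 5.0, 5.0, 0.0, 0.0, 0.0, 0.0, 0.0]; grad_refs = [[2.0, 5.0, 5.0, 0.0, 0.0, 0.0, 0.0, 0.0], [2.0, 5.0, 5.0, 0.0, 0.0, 0.0, 0.0, 0.0], [2.0, 5.0, 5.0, 0.0, 0.0, 0.0, 0.0, 0.0]]
`accumulate(grad_refs[1], [4.5, 5.5, 4.0])` → gradients = [6.5, 10.5, 9.0, 0.0, 0.0, 0.0, 0.0, 0.0]; grad_refs = [[6.5, 10.5, 9.0, 0.0, 0.0, 0.0, 0.0, 0.0], [6.5, 10.5, 9.0, 0.0, 0.0, 0.0, 0.0, 0.0], [6.5, 10.5, 9.0, 0.0, 0.0, 0.0, 0.0, 0.0]]
`print(gradients)` → prints [6.5, 10.5, 9.0, 0.0, 0.0, 0.0, 0.0, 0.0]
`print(grad_refs[0] is grad_refs[1])` → prints True

Answer:
[6.5, 10.5, 9.0, 0.0, 0.0, 0.0, 0.0, 0.0]
True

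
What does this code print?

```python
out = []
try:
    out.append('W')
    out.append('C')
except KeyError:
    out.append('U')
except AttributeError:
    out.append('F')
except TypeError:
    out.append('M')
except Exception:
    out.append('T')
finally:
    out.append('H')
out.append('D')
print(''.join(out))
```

Execution trace: 'W' (try body) → 'C' (try body, no exception) → 'H' (finally) → 'D' (after the try/except). Output: WCHD

Answer: WCHD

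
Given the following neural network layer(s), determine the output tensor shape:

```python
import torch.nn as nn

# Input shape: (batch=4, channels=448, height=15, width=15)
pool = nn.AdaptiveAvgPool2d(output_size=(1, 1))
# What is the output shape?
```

Input: (4, 448, 15, 15) -> Output: (4, 448, 1, 1)

Answer: (4, 448, 1, 1)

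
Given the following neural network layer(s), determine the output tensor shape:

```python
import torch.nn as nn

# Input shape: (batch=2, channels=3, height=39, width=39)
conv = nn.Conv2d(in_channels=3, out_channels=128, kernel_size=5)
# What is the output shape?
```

Input: (2, 3, 39, 39) -> Output: (2, 128, 35, 35)

Answer: (2, 128, 35, 35)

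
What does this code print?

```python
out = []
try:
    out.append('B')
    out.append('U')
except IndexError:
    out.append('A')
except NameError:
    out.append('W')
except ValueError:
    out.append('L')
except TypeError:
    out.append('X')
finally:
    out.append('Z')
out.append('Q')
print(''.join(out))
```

Execution trace: 'B' (try body) → 'U' (try body, no exception) → 'Z' (finally) → 'Q' (after the try/except). Output: BUZQ

Answer: BUZQ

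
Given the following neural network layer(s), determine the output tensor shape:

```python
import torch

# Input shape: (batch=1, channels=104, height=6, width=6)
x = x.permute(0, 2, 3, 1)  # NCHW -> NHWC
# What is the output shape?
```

Input: (1, 104, 6, 6) -> Output: (1, 6, 6, 104)

Answer: (1, 6, 6, 104)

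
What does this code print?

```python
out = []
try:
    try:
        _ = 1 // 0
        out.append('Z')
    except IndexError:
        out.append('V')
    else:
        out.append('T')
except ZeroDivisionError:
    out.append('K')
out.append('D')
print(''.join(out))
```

Execution trace: 'K' (outer except ZeroDivisionError) → 'D' (after the try/except). Output: KD

Answer: KD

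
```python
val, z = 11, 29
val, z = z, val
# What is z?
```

Trace:
`val, z = 11, 29` → val = 11; z = 29
`val, z = z, val` → val = 29; z = 11
So z = 11

Answer: 11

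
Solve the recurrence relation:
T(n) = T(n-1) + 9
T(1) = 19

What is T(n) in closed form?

Unrolling: T(n) = T(1) + 9·(n-1) = 19 + 9(n-1) = 9n + 10.

Answer: T(n) = 9n + 10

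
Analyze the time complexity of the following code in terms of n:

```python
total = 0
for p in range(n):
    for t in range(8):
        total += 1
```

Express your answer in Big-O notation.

Each loop level contributes: n × 1. Multiplying the contributions gives O(n).

Answer: O(n)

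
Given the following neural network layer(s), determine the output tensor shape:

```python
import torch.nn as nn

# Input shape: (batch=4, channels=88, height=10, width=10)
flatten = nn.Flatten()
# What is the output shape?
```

Input: (4, 88, 10, 10) -> Output: (4, 8800)

Answer: (4, 8800)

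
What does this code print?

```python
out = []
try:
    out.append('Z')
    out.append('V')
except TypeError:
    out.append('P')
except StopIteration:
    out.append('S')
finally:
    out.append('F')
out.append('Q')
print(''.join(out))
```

Execution trace: 'Z' (try body) → 'V' (try body, no exception) → 'F' (finally) → 'Q' (after the try/except). Output: ZVFQ

Answer: ZVFQ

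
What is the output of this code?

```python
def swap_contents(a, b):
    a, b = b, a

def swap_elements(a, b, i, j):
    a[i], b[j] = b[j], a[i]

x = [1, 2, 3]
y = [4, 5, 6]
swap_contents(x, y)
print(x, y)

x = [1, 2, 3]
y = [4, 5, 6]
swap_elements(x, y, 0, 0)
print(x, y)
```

Key concept: parameter rebinding vs mutation.
Step by step:
`x = [1, 2, 3]` → x = [1, 2, 3]
`y = [4, 5, 6]` → y = [4, 5, 6]
`swap_contents(x, y)` → no visible change to tracked variables
`print(x, y)` → prints [1, 2, 3] [4, 5, 6]
`x = [1, 2, 3]` → x = [1, 2, 3]
`y = [4, 5, 6]` → y = [4, 5, 6]
`swap_elements(x, y, 0, 0)` → x = [4, 2, 3]; y = [1, 5, 6]
`print(x, y)` → prints [4, 2, 3] [1, 5, 6]

Answer:
[1, 2, 3] [4, 5, 6]
[4, 2, 3] [1, 5, 6]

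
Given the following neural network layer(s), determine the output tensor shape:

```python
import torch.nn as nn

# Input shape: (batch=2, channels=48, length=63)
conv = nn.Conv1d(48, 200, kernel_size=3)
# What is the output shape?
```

Input: (2, 48, 63) -> Output: (2, 200, 61)

Answer: (2, 200, 61)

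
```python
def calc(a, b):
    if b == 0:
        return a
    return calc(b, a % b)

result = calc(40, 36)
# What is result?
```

calc(40, 36) -> calc(36, 4) -> calc(4, 0) -> 4

Answer: 4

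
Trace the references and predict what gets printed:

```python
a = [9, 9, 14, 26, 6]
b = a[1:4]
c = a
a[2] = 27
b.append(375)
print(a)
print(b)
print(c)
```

Key concept: slice vs alias.
Step by step:
`a = [9, 9, 14, 26, 6]` → a = [9, 9, 14, 26, 6]
`b = a[1:4]` → b = [9, 14, 26]
`c = a` → c = [9, 9, 14, 26, 6] (same object as a)
`a[2] = 27` → a = [9, 9, 27, 26, 6] (same object as c); c = [9, 9, 27, 26, 6] (same object as a)
`b.append(375)` → b = [9, 14, 26, 375]
`print(a)` → prints [9, 9, 27, 26, 6]
`print(b)` → prints [9, 14, 26, 375]
`print(c)` → prints [9, 9, 27, 26, 6]

Answer:
[9, 9, 27, 26, 6]
[9, 14, 26, 375]
[9, 9, 27, 26, 6]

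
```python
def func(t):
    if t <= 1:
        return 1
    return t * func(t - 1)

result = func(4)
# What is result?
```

func(4) = 4 * 3 * 2 * 1 = 24

Answer: 24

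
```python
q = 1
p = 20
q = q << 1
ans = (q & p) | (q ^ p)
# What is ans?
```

Trace:
`q = 1` → q = 1
`p = 20` → p = 20
`q = q << 1` → q = 2
`ans = (q & p) | (q ^ p)` → ans = 22
So ans = 22

Answer: 22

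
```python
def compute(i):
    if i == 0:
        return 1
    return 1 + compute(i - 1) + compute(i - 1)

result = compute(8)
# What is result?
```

compute(i) = 1 + 2·compute(i-1), compute(0)=1. Closed form: (1+1)·2^8 - 1 = 511.

Answer: 511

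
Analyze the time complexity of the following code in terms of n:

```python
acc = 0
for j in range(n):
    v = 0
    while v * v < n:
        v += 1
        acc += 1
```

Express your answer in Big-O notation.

Each loop level contributes: n × √n. Multiplying the contributions gives O(n√n).

Answer: O(n√n)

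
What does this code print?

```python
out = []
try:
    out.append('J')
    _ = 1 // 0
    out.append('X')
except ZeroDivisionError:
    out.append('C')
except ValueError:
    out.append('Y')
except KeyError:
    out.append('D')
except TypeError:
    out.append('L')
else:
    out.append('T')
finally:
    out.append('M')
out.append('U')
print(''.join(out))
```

Execution trace: 'J' (try body) → 'C' (except ZeroDivisionError) → 'M' (finally) → 'U' (after the try/except). Output: JCMU

Answer: JCMU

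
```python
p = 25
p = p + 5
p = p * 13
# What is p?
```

Trace:
`p = 25` → p = 25
`p = p + 5` → p = 30
`p = p * 13` → p = 390
So p = 390

Answer: 390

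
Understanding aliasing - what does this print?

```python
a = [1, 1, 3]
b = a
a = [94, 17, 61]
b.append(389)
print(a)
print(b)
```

Key concept: rebinding vs mutation: a is rebound to a new list, b still points at the original.
Step by step:
`a = [1, 1, 3]` → a = [1, 1, 3]
`b = a` → b = [1, 1, 3] (same object as a)
`a = [94, 17, 61]` → a = [94, 17, 61]
`b.append(389)` → b = [1, 1, 3, 389]
`print(a)` → prints [94, 17, 61]
`print(b)` → prints [1, 1, 3, 389]

Answer:
[94, 17, 61]
[1, 1, 3, 389]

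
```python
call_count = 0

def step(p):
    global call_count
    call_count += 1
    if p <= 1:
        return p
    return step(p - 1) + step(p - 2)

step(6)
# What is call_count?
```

Calls(p) = 1 + Calls(p-1) + Calls(p-2); Calls(0)=Calls(1)=1. For p=6 this gives 25.

Answer: 25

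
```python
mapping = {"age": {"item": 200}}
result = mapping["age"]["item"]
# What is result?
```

Trace:
`mapping = {"age": {"item": 200}}` → mapping = {'age': {'item': 200}}
`result = mapping["age"]["item"]` → result = 200
So result = 200

Answer: 200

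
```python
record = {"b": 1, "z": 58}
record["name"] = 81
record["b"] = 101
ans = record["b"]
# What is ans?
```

Trace:
`record = {"b": 1, "z": 58}` → record = {'b': 1, 'z': 58}
`record["name"] = 81` → record = {'b': 1, 'z': 58, 'name': 81}
`record["b"] = 101` → record = {'b': 101, 'z': 58, 'name': 81}
`ans = record["b"]` → ans = 101
So ans = 101

Answer: 101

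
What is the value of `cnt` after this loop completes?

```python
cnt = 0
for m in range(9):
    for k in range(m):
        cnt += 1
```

Triangle number: 0+1+2+...+8
`cnt` takes the values: 0 → 1 → 2 → 3 → 4 → 5 → 6 → 7 → 8 → 9 → 10 → 11 → 12 → 13 → 14 → 15 → 16 → 17 → 18 → 19 → 20 → 21 → 22 → 23 → 24 → 25 → 26 → 27 → 28 → 29 → 30 → 31 → 32 → 33 → 34 → 35 → 36

Answer: 36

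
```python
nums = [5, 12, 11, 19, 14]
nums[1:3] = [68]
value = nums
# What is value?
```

Trace:
`nums = [5, 12, 11, 19, 14]` → nums = [5, 12, 11, 19, 14]
`nums[1:3] = [68]` → nums = [5, 68, 19, 14]
`value = nums` → value = [5, 68, 19, 14]
So value = [5, 68, 19, 14]

Answer: [5, 68, 19, 14]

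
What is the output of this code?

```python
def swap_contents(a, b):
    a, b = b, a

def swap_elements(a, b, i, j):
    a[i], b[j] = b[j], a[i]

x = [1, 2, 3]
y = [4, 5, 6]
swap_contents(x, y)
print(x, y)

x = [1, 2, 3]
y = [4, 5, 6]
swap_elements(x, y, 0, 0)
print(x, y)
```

Key concept: parameter rebinding vs mutation.
Step by step:
`x = [1, 2, 3]` → x = [1, 2, 3]
`y = [4, 5, 6]` → y = [4, 5, 6]
`swap_contents(x, y)` → no visible change to tracked variables
`print(x, y)` → prints [1, 2, 3] [4, 5, 6]
`x = [1, 2, 3]` → x = [1, 2, 3]
`y = [4, 5, 6]` → y = [4, 5, 6]
`swap_elements(x, y, 0, 0)` → x = [4, 2, 3]; y = [1, 5, 6]
`print(x, y)` → prints [4, 2, 3] [1, 5, 6]

Answer:
[1, 2, 3] [4, 5, 6]
[4, 2, 3] [1, 5, 6]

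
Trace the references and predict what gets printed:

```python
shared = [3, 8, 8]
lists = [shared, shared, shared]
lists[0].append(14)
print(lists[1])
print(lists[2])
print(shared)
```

Key concept: list of same reference.
Step by step:
`shared = [3, 8, 8]` → shared = [3, 8, 8]
`lists = [shared, shared, shared]` → lists = [[3, 8, 8], [3, 8, 8], [3, 8, 8]]
`lists[0].append(14)` → shared = [3, 8, 8, 14]; lists = [[3, 8, 8, 14], [3, 8, 8, 14], [3, 8, 8, 14]]
`print(lists[1])` → prints [3, 8, 8, 14]
`print(lists[2])` → prints [3, 8, 8, 14]
`print(shared)` → prints [3, 8, 8, 14]

Answer:
[3, 8, 8, 14]
[3, 8, 8, 14]
[3, 8, 8, 14]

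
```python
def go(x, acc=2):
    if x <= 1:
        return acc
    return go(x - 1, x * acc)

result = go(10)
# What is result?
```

Accumulator trace (n, acc): (10, 2) -> (9, 20) -> (8, 180) -> (7, 1440) -> (6, 10080) -> (5, 60480) -> (4, 302400) -> (3, 1209600) -> (2, 3628800) -> (1, 7257600) -> return 7257600

Answer: 7257600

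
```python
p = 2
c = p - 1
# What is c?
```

Trace:
`p = 2` → p = 2
`c = p - 1` → c = 1
So c = 1

Answer: 1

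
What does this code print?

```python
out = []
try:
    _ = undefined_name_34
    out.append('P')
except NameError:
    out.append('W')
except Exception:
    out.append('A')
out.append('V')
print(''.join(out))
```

Execution trace: 'W' (except NameError) → 'V' (after the try/except). Output: WV

Answer: WV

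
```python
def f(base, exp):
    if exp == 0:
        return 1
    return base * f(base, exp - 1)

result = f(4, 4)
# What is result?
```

f(4, 4) = 4 * 4 * 4 * 4 = 256

Answer: 256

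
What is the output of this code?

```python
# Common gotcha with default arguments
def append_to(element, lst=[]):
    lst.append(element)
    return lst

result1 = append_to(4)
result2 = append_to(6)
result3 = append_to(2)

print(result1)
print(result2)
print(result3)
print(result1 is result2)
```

Key concept: mutable default argument gotcha.
Step by step:
`result1 = append_to(4)` → result1 = [4]
`result2 = append_to(6)` → result1 = [4, 6] (same object as result2); result2 = [4, 6] (same object as result1)
`result3 = append_to(2)` → result1 = [4, 6, 2] (same object as result2, result3); result2 = [4, 6, 2] (same object as result1, result3); result3 = [4, 6, 2] (same object as result1, result2)
`print(result1)` → prints [4, 6, 2]
`print(result2)` → prints [4, 6, 2]
`print(result3)` → prints [4, 6, 2]
`print(result1 is result2)` → prints True

Answer:
[4, 6, 2]
[4, 6, 2]
[4, 6, 2]
True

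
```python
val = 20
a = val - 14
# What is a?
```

Trace:
`val = 20` → val = 20
`a = val - 14` → a = 6
So a = 6

Answer: 6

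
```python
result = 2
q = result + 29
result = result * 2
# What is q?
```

Trace:
`result = 2` → result = 2
`q = result + 29` → q = 31
`result = result * 2` → result = 4
So q = 31

Answer: 31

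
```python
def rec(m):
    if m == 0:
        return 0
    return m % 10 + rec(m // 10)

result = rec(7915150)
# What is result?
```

Sum of digits of 7915150: 0 + 5 + 1 + 5 + 1 + 9 + 7 = 28

Answer: 28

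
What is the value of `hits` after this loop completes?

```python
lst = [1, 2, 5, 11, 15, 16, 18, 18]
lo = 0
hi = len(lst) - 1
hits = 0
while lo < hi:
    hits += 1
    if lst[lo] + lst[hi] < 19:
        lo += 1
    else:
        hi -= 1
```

Steps to find pair summing to 19
`hits` takes the values: 0 → 1 → 2 → 3 → 4 → 5 → 6 → 7

Answer: 7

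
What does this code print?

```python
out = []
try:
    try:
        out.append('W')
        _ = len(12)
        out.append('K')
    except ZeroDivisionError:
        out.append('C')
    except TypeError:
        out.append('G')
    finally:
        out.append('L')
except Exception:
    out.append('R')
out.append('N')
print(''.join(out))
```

Execution trace: 'W' (inner try body) → 'G' (inner except TypeError) → 'L' (inner finally) → 'N' (after the try/except). Output: WGLN

Answer: WGLN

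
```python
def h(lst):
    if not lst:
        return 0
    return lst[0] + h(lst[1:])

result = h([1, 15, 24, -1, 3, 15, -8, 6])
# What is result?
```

1 + 15 + 24 + (-1) + 3 + 15 + (-8) + 6 + 0 = 55

Answer: 55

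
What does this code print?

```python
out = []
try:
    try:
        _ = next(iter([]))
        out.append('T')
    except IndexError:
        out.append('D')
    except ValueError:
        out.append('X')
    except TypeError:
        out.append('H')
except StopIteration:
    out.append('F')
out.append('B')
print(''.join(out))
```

Execution trace: 'F' (outer except StopIteration) → 'B' (after the try/except). Output: FB

Answer: FB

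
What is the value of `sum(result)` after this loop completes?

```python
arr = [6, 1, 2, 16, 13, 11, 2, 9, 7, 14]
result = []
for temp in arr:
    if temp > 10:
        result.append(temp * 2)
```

Sum of doubled values > 10
`result` takes the values: [] → [32] → [32, 26] → [32, 26, 22] → [32, 26, 22, 28]
So `sum(result)` = 108

Answer: 108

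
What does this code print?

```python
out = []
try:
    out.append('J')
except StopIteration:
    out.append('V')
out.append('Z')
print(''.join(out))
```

Execution trace: 'J' (try body, no exception) → 'Z' (after the try/except). Output: JZ

Answer: JZ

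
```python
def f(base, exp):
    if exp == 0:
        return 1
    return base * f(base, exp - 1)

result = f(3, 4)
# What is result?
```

f(3, 4) = 3 * 3 * 3 * 3 = 81

Answer: 81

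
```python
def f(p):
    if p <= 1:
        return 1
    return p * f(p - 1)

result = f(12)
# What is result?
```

f(12) = 12 * 11 * 10 * 9 * 8 * 7 * 6 * 5 * 4 * 3 * 2 * 1 = 479001600

Answer: 479001600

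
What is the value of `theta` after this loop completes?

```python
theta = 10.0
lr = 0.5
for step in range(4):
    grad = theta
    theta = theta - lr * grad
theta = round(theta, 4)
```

Gradient descent: w = 10.0 * (1 - 0.5)^4
`theta` takes the values: 10.0 → 5.0 → 2.5 → 1.25 → 0.625

Answer: 0.625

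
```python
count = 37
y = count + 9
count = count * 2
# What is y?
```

Trace:
`count = 37` → count = 37
`y = count + 9` → y = 46
`count = count * 2` → count = 74
So y = 46

Answer: 46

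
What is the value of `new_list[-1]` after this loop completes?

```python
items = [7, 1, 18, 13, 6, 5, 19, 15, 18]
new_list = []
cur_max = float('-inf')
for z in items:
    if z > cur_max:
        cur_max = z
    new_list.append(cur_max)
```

Running max ends at 19
`new_list` takes the values: [] → [7] → [7, 7] → [7, 7, 18] → [7, 7, 18, 18] → [7, 7, 18, 18, 18] → [7, 7, 18, 18, 18, 18] → [7, 7, 18, 18, 18, 18, 19] → [7, 7, 18, 18, 18, 18, 19, 19] → [7, 7, 18, 18, 18, 18, 19, 19, 19]
So `new_list[-1]` = 19

Answer: 19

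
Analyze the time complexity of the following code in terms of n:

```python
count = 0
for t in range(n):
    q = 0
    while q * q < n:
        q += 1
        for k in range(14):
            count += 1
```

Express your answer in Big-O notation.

Each loop level contributes: n × √n × 1. Multiplying the contributions gives O(n√n).

Answer: O(n√n)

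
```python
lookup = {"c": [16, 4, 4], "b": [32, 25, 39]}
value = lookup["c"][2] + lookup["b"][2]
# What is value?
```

Trace:
`lookup = {"c": [16, 4, 4], "b": [32, 25, 39]}` → lookup = {'c': [16, 4, 4], 'b': [32, 25, 39]}
`value = lookup["c"][2] + lookup["b"][2]` → value = 43
So value = 43

Answer: 43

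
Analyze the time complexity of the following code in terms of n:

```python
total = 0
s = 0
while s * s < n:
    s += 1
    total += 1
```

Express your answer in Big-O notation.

Each loop level contributes: √n. Multiplying the contributions gives O(√n).

Answer: O(√n)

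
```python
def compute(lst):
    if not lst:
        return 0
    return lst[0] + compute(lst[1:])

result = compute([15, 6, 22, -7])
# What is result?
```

15 + 6 + 22 + (-7) + 0 = 36

Answer: 36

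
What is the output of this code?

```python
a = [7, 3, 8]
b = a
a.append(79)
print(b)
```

Key concept: basic list aliasing.
Step by step:
`a = [7, 3, 8]` → a = [7, 3, 8]
`b = a` → b = [7, 3, 8] (same object as a)
`a.append(79)` → a = [7, 3, 8, 79] (same object as b); b = [7, 3, 8, 79] (same object as a)
`print(b)` → prints [7, 3, 8, 79]

Answer: [7, 3, 8, 79]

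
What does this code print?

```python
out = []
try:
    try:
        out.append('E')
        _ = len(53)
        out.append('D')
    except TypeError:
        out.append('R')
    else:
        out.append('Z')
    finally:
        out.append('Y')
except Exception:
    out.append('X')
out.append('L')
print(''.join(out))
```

Execution trace: 'E' (inner try body) → 'R' (inner except TypeError) → 'Y' (inner finally) → 'L' (after the try/except). Output: ERYL

Answer: ERYL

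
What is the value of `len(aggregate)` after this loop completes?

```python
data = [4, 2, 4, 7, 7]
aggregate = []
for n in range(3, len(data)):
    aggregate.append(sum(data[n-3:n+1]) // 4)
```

Number of 4-element averages
`aggregate` takes the values: [] → [4] → [4, 5]
So `len(aggregate)` = 2

Answer: 2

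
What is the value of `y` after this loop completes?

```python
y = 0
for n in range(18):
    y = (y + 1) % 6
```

Increment mod 6, 18 times = 0
`y` takes the values: 0 → 1 → 2 → 3 → 4 → 5 → 0 → 1 → 2 → 3 → 4 → 5 → 0 → 1 → 2 → 3 → 4 → 5 → 0

Answer: 0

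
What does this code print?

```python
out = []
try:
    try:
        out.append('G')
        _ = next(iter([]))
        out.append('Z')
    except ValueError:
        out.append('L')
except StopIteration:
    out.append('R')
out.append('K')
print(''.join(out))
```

Execution trace: 'G' (try body) → 'R' (outer except StopIteration) → 'K' (after the try/except). Output: GRK

Answer: GRK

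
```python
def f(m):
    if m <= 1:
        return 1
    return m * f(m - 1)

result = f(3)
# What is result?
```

f(3) = 3 * 2 * 1 = 6

Answer: 6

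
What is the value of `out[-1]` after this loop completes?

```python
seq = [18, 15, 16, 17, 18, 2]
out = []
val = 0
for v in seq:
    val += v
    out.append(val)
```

Cumulative sum ends at 86
`out` takes the values: [] → [18] → [18, 33] → [18, 33, 49] → [18, 33, 49, 66] → [18, 33, 49, 66, 84] → [18, 33, 49, 66, 84, 86]
So `out[-1]` = 86

Answer: 86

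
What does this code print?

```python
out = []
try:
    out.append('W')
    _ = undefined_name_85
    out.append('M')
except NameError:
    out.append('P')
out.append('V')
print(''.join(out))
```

Execution trace: 'W' (try body) → 'P' (except NameError) → 'V' (after the try/except). Output: WPV

Answer: WPV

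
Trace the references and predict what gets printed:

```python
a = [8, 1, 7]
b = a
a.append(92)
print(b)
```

Key concept: basic list aliasing.
Step by step:
`a = [8, 1, 7]` → a = [8, 1, 7]
`b = a` → b = [8, 1, 7] (same object as a)
`a.append(92)` → a = [8, 1, 7, 92] (same object as b); b = [8, 1, 7, 92] (same object as a)
`print(b)` → prints [8, 1, 7, 92]

Answer: [8, 1, 7, 92]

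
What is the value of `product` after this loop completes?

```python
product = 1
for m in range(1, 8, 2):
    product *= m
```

Product of 1, 3, 5, ... up to 7
`product` takes the values: 1 → 3 → 15 → 105

Answer: 105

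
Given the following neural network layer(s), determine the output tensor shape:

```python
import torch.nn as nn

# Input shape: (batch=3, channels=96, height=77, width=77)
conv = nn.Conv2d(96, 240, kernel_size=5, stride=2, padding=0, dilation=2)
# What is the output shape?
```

Input: (3, 96, 77, 77) -> Output: (3, 240, 35, 35)

Answer: (3, 240, 35, 35)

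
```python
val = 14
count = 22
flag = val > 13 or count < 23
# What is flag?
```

Trace:
`val = 14` → val = 14
`count = 22` → count = 22
`flag = val > 13 or count < 23` → flag = True
So flag = True

Answer: True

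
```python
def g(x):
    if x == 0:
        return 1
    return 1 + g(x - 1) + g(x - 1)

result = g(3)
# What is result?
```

g(x) = 1 + 2·g(x-1), g(0)=1. Closed form: (1+1)·2^3 - 1 = 15.

Answer: 15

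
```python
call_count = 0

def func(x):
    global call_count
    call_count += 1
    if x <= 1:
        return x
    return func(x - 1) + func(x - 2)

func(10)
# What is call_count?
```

Calls(x) = 1 + Calls(x-1) + Calls(x-2); Calls(0)=Calls(1)=1. For x=10 this gives 177.

Answer: 177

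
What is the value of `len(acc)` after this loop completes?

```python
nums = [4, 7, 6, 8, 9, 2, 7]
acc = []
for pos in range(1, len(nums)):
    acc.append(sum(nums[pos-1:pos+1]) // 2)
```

Number of 2-element averages
`acc` takes the values: [] → [5] → [5, 6] → [5, 6, 7] → [5, 6, 7, 8] → [5, 6, 7, 8, 5] → [5, 6, 7, 8, 5, 4]
So `len(acc)` = 6

Answer: 6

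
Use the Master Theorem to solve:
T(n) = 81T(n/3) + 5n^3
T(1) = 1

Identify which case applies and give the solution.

a=81, b=3, f(n)=5n^3. log_3(81) = 4. Since c=3 < 4, Case 1 applies: T(n) = Θ(n^log_b(a)) = O(n^4).

Answer: O(n^4) - Case 1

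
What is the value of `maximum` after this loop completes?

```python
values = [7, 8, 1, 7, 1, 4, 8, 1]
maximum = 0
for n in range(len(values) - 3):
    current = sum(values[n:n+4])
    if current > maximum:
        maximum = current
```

Max sum of 4-element window in [7, 8, 1, 7, 1, 4, 8, 1]
`maximum` takes the values: 0 → 23

Answer: 23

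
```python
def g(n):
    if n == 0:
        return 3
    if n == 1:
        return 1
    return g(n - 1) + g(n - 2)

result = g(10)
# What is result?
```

Build up from base cases: g(0)=3, g(1)=1, g(2)=4, g(3)=5, g(4)=9, g(5)=14, g(6)=23, ..., g(10)=157

Answer: 157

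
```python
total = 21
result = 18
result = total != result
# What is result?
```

Trace:
`total = 21` → total = 21
`result = 18` → result = 18
`result = total != result` → result = True
So result = True

Answer: True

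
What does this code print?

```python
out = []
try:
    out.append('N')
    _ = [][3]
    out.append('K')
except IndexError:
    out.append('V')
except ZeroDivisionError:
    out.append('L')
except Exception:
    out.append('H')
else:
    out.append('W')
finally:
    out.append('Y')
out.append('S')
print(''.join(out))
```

Execution trace: 'N' (try body) → 'V' (except IndexError) → 'Y' (finally) → 'S' (after the try/except). Output: NVYS

Answer: NVYS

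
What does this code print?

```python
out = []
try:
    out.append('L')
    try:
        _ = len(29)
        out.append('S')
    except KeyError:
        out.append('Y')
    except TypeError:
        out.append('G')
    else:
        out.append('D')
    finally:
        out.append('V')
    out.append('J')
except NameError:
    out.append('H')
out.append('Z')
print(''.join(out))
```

Execution trace: 'L' (try body) → 'G' (inner except TypeError) → 'V' (inner finally) → 'J' (try body, no exception) → 'Z' (after the try/except). Output: LGVJZ

Answer: LGVJZ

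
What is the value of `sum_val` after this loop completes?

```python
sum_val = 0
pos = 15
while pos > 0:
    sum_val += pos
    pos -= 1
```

Sum 15 down to 1
`sum_val` takes the values: 0 → 15 → 29 → 42 → 54 → 65 → 75 → 84 → 92 → 99 → 105 → 110 → 114 → 117 → 119 → 120

Answer: 120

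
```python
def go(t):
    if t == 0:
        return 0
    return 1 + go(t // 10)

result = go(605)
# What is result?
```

Count of digits of 605: 3

Answer: 3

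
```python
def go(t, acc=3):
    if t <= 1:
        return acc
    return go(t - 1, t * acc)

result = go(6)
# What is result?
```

Accumulator trace (n, acc): (6, 3) -> (5, 18) -> (4, 90) -> (3, 360) -> (2, 1080) -> (1, 2160) -> return 2160

Answer: 2160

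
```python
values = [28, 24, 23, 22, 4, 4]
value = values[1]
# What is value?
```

Trace:
`values = [28, 24, 23, 22, 4, 4]` → values = [28, 24, 23, 22, 4, 4]
`value = values[1]` → value = 24
So value = 24

Answer: 24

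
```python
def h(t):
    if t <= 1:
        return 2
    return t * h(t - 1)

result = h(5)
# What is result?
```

h(5) = 5 * 4 * 3 * 2 * 2 = 240

Answer: 240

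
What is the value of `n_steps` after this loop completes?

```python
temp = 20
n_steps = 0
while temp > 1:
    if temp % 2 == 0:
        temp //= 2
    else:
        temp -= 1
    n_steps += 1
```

Steps to reduce 20 to 1
`n_steps` takes the values: 0 → 1 → 2 → 3 → 4 → 5

Answer: 5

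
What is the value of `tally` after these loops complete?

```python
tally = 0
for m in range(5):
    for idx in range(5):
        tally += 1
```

5 * 5 = 25
`tally` takes the values: 0 → 1 → 2 → 3 → 4 → 5 → 6 → 7 → 8 → 9 → 10 → 11 → 12 → 13 → 14 → 15 → 16 → 17 → 18 → 19 → 20 → 21 → 22 → 23 → 24 → 25

Answer: 25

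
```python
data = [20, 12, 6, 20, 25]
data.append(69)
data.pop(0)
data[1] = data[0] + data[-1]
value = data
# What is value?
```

Trace:
`data = [20, 12, 6, 20, 25]` → data = [20, 12, 6, 20, 25]
`data.append(69)` → data = [20, 12, 6, 20, 25, 69]
`data.pop(0)` → data = [12, 6, 20, 25, 69]
`data[1] = data[0] + data[-1]` → data = [12, 81, 20, 25, 69]
`value = data` → value = [12, 81, 20, 25, 69]
So value = [12, 81, 20, 25, 69]

Answer: [12, 81, 20, 25, 69]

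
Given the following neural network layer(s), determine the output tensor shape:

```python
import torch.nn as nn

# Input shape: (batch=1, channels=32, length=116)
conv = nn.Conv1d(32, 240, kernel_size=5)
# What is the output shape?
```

Input: (1, 32, 116) -> Output: (1, 240, 112)

Answer: (1, 240, 112)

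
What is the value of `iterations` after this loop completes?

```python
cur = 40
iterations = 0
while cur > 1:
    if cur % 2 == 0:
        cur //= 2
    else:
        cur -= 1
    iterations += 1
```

Steps to reduce 40 to 1
`iterations` takes the values: 0 → 1 → 2 → 3 → 4 → 5 → 6

Answer: 6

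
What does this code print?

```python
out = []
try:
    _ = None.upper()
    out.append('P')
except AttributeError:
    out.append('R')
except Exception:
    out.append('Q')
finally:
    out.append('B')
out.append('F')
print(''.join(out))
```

Execution trace: 'R' (except AttributeError) → 'B' (finally) → 'F' (after the try/except). Output: RBF

Answer: RBF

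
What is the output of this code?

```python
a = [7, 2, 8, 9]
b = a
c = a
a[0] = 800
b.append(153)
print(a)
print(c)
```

Key concept: multiple aliases.
Step by step:
`a = [7, 2, 8, 9]` → a = [7, 2, 8, 9]
`b = a` → b = [7, 2, 8, 9] (same object as a)
`c = a` → c = [7, 2, 8, 9] (same object as a, b)
`a[0] = 800` → a = [800, 2, 8, 9] (same object as b, c); b = [800, 2, 8, 9] (same object as a, c); c = [800, 2, 8, 9] (same object as a, b)
`b.append(153)` → a = [800, 2, 8, 9, 153] (same object as b, c); b = [800, 2, 8, 9, 153] (same object as a, c); c = [800, 2, 8, 9, 153] (same object as a, b)
`print(a)` → prints [800, 2, 8, 9, 153]
`print(c)` → prints [800, 2, 8, 9, 153]

Answer:
[800, 2, 8, 9, 153]
[800, 2, 8, 9, 153]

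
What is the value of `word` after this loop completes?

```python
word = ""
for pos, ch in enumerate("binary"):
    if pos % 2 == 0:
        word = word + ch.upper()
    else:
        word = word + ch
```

Uppercase even positions in 'binary'
`word` takes the values: "" → "B" → "Bi" → "BiN" → "BiNa" → "BiNaR" → "BiNaRy"

Answer: "BiNaRy"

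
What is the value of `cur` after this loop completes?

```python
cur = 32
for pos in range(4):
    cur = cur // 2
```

Halve 4 times: 32 // 2^4 = 2
`cur` takes the values: 32 → 16 → 8 → 4 → 2

Answer: 2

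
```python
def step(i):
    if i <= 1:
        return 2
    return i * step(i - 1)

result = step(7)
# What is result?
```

step(7) = 7 * 6 * 5 * 4 * 3 * 2 * 2 = 10080

Answer: 10080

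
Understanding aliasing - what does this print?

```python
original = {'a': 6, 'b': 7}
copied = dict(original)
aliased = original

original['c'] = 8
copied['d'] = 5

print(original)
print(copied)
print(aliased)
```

Key concept: dict() creates copy, assignment creates alias.
Step by step:
`original = {'a': 6, 'b': 7}` → original = {'a': 6, 'b': 7}
`copied = dict(original)` → copied = {'a': 6, 'b': 7}
`aliased = original` → aliased = {'a': 6, 'b': 7} (same object as original)
`original['c'] = 8` → original = {'a': 6, 'b': 7, 'c': 8} (same object as aliased); aliased = {'a': 6, 'b': 7, 'c': 8} (same object as original)
`copied['d'] = 5` → copied = {'a': 6, 'b': 7, 'd': 5}
`print(original)` → prints {'a': 6, 'b': 7, 'c': 8}
`print(copied)` → prints {'a': 6, 'b': 7, 'd': 5}
`print(aliased)` → prints {'a': 6, 'b': 7, 'c': 8}

Answer:
{'a': 6, 'b': 7, 'c': 8}
{'a': 6, 'b': 7, 'd': 5}
{'a': 6, 'b': 7, 'c': 8}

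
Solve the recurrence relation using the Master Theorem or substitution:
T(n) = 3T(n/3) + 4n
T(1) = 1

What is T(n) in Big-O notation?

By Master Theorem: a=3, b=3, f(n)=4n. Since log_3(3) = 1 and f(n) = Θ(n^1), Case 2 applies. T(n) = O(n log n).

Answer: O(n log n)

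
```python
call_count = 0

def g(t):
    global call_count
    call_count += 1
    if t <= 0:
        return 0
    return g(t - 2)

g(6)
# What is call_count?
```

Linear recursion stepping by 2: 4 calls from t=6 down to ≤0.

Answer: 4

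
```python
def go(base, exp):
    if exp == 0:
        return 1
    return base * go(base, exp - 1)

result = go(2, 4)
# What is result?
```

go(2, 4) = 2 * 2 * 2 * 2 = 16

Answer: 16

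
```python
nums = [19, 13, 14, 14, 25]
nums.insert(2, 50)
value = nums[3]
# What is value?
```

Trace:
`nums = [19, 13, 14, 14, 25]` → nums = [19, 13, 14, 14, 25]
`nums.insert(2, 50)` → nums = [19, 13, 50, 14, 14, 25]
`value = nums[3]` → value = 14
So value = 14

Answer: 14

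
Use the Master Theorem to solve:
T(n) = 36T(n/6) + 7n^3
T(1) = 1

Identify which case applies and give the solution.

a=36, b=6, f(n)=7n^3. log_6(36) = 2. Since c=3 > 2 and the regularity condition holds (36(n/6)^3 = (36/6^3)n^3 with 36/6^3 < 1), Case 3 applies: T(n) = Θ(f(n)) = O(n^3).

Answer: O(n^3) - Case 3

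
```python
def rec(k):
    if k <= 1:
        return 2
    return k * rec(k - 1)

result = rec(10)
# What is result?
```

rec(10) = 10 * 9 * 8 * 7 * 6 * 5 * 4 * 3 * 2 * 2 = 7257600

Answer: 7257600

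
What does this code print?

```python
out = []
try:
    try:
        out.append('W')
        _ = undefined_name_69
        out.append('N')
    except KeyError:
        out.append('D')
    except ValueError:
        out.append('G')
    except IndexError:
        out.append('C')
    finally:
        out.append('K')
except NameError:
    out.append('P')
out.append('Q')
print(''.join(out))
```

Execution trace: 'W' (try body) → 'K' (finally) → 'P' (outer except NameError) → 'Q' (after the try/except). Output: WKPQ

Answer: WKPQ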